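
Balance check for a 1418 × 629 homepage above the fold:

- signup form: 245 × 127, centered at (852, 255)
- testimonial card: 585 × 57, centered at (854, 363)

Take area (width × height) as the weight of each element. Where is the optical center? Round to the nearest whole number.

Areas: signup form 245·127 = 31115, testimonial card 585·57 = 33345. Total weight = 64460.
x: (31115·852 + 33345·854) / 64460 = 54986610 / 64460 ≈ 853.03
y: (31115·255 + 33345·363) / 64460 = 20038560 / 64460 ≈ 310.87

(853, 311)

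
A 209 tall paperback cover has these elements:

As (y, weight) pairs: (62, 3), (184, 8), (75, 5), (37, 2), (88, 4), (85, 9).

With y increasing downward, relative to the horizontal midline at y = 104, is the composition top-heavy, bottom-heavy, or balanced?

balanced

Weights sum to 3 + 8 + 5 + 2 + 4 + 9 = 31.
Σw·y = 3·62 + 8·184 + 5·75 + 2·37 + 4·88 + 9·85 = 3224, so ȳ = 3224/31 ≈ 104.00.
The centroid 104.00 matches the midline at 104, so the layout is balanced.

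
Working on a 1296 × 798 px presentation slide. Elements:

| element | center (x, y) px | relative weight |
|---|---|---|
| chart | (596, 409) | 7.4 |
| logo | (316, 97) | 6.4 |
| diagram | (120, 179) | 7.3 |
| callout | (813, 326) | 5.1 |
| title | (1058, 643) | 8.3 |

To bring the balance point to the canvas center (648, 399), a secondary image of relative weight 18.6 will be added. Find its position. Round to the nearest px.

(762, 496)

With the secondary image, Σw becomes 7.4 + 6.4 + 7.3 + 5.1 + 8.3 + 18.6 = 53.1.
Along x: (20236.5 + 18.6·x) / 53.1 = 648 (existing moment 7.4·596 + 6.4·316 + 7.3·120 + 5.1·813 + 8.3·1058 = 20236.5) ⇒ x = (34408.8 − 20236.5) / 18.6 ≈ 761.95.
Along y: (11953.6 + 18.6·y) / 53.1 = 399 (existing moment 7.4·409 + 6.4·97 + 7.3·179 + 5.1·326 + 8.3·643 = 11953.6) ⇒ y = (21186.9 − 11953.6) / 18.6 ≈ 496.41.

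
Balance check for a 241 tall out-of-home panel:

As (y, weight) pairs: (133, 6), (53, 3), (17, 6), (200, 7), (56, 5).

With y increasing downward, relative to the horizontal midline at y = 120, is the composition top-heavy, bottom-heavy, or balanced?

Total weight = 6 + 3 + 6 + 7 + 5 = 27.
y-moment: 6·133 + 3·53 + 6·17 + 7·200 + 5·56 = 2739; centroid 2739/27 ≈ 101.44.
Since 101.4 is above (smaller y than) 120, the composition reads top-heavy.

top-heavy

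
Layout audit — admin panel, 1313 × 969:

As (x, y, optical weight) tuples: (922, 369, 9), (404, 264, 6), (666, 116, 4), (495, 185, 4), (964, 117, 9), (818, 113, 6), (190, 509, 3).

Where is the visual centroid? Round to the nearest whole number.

(720, 228)

Σw = 9 + 6 + 4 + 4 + 9 + 6 + 3 = 41.
x-moment: 9·922 + 6·404 + 4·666 + 4·495 + 9·964 + 6·818 + 3·190 = 29520; centroid 29520/41 ≈ 720.00.
y-moment: 9·369 + 6·264 + 4·116 + 4·185 + 9·117 + 6·113 + 3·509 = 9367; centroid 9367/41 ≈ 228.46.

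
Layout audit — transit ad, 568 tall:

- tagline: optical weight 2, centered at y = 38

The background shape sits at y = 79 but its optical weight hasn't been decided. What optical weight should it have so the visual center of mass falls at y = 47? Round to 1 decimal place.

w ≈ 0.6

The single fixed element contributes weight 2, moment 2·38 = 76.
Set Σw·y/Σw = 47: (76 + 79w) = 47·(2 + w).
So w = (47·2 − 76)/(79 − 47) = 18/32 ≈ 0.56.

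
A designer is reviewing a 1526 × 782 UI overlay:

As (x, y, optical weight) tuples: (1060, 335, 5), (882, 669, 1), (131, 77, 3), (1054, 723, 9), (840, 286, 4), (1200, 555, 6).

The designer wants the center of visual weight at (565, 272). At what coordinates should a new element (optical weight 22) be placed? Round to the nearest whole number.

New total weight: (5 + 1 + 3 + 9 + 4 + 6) + 22 = 50.
Along x: (26621 + 22·x) / 50 = 565 (existing moment 5·1060 + 1·882 + 3·131 + 9·1054 + 4·840 + 6·1200 = 26621) ⇒ x = (28250 − 26621) / 22 ≈ 74.05.
Along y: (13556 + 22·y) / 50 = 272 (existing moment 5·335 + 1·669 + 3·77 + 9·723 + 4·286 + 6·555 = 13556) ⇒ y = (13600 − 13556) / 22 ≈ 2.00.

(74, 2)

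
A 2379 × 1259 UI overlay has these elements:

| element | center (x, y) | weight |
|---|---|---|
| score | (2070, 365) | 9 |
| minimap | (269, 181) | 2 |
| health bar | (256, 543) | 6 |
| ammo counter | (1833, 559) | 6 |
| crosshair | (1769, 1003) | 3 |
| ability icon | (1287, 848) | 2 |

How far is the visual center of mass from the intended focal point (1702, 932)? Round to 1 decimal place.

≈ 491.1

Total weight = 9 + 2 + 6 + 6 + 3 + 2 = 28.
x: (9·2070 + 2·269 + 6·256 + 6·1833 + 3·1769 + 2·1287) / 28 = 39583 / 28 ≈ 1413.68
y: (9·365 + 2·181 + 6·543 + 6·559 + 3·1003 + 2·848) / 28 = 14964 / 28 ≈ 534.43
Relative to (1702, 932): Δ = (-288.32, -397.57); |Δ| = √(-288.32² + -397.57²) ≈ 491.11.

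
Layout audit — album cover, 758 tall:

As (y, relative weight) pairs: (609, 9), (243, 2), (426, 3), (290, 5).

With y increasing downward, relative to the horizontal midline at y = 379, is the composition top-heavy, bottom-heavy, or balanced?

bottom-heavy

Σw = 9 + 2 + 3 + 5 = 19.
Σw·y = 9·609 + 2·243 + 3·426 + 5·290 = 8695, so ȳ = 8695/19 ≈ 457.63.
457.6 lies below (larger y than) the midline 379, so the layout is bottom-heavy.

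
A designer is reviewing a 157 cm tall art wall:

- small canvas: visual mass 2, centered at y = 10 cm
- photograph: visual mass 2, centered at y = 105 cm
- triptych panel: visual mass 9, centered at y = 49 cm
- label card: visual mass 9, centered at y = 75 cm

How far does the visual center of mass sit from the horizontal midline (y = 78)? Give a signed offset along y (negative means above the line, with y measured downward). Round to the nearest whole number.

≈ -17 cm

Σw = 2 + 2 + 9 + 9 = 22.
y-moment: 2·10 + 2·105 + 9·49 + 9·75 = 1346; centroid 1346/22 ≈ 61.18.
Offset from y = 78: 61.18 − 78 ≈ -16.82.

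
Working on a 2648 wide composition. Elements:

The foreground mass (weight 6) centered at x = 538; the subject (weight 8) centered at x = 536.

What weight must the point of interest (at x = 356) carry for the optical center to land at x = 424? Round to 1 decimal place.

Existing Σw = 14 (6 + 8); existing moment 6·538 + 8·536 = 7516.
For the centroid to hit 424: (7516 + w·356) / (14 + w) = 424.
Solving: w = (424·14 − 7516) / (356 − 424) = -1580 / -68 ≈ 23.24.

w ≈ 23.2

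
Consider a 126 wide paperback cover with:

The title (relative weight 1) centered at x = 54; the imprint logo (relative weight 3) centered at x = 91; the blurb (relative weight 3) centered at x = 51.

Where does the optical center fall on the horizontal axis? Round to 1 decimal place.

Σw = 1 + 3 + 3 = 7.
x: (1·54 + 3·91 + 3·51) / 7 = 480 / 7 ≈ 68.57

x ≈ 68.6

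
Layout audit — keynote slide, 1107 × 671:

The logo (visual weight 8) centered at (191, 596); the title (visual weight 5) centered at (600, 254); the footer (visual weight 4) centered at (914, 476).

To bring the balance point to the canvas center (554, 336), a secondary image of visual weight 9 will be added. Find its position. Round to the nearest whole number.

After adding the secondary image, total weight = 8 + 5 + 4 + 9 = 26.
x: need Σw·x = 26·554 = 14404. Existing = 8·191 + 5·600 + 4·914 = 8184. Remainder 6220 / 9 ≈ 691.11.
y: need Σw·y = 26·336 = 8736. Existing = 8·596 + 5·254 + 4·476 = 7942. Remainder 794 / 9 ≈ 88.22.

(691, 88)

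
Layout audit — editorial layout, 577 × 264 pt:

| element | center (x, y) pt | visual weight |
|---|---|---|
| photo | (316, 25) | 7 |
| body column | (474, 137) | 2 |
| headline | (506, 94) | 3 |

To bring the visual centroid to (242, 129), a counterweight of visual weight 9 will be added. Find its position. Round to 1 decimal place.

With the counterweight, Σw becomes 7 + 2 + 3 + 9 = 21.
x: target moment 21×242 = 5082; current 7·316 + 2·474 + 3·506 = 4678; the counterweight supplies 404, so x = 404/9 ≈ 44.89.
y: target moment 21×129 = 2709; current 7·25 + 2·137 + 3·94 = 731; the counterweight supplies 1978, so y = 1978/9 ≈ 219.78.

(44.9, 219.8)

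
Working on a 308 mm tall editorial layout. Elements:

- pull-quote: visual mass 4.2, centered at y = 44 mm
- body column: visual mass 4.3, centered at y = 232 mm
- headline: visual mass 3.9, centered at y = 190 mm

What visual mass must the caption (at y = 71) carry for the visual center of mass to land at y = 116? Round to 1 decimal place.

w ≈ 10.8

Known weights sum to 4.2 + 4.3 + 3.9 = 12.4; their moment is 4.2·44 + 4.3·232 + 3.9·190 = 1923.4.
Balance at y = 116 requires (1923.4 + w·71) / (12.4 + w) = 116.
Solving: w = (116·12.4 − 1923.4) / (71 − 116) = -485.0 / -45 ≈ 10.78.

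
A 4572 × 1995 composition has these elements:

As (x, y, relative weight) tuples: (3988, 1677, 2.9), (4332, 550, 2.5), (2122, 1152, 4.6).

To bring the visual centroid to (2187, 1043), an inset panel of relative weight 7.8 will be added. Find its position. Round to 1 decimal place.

(868.2, 901.0)

After adding the inset panel, total weight = 2.9 + 2.5 + 4.6 + 7.8 = 17.8.
Along x: (32156.4 + 7.8·x) / 17.8 = 2187 (existing moment 2.9·3988 + 2.5·4332 + 4.6·2122 = 32156.4) ⇒ x = (38928.6 − 32156.4) / 7.8 ≈ 868.23.
Along y: (11537.5 + 7.8·y) / 17.8 = 1043 (existing moment 2.9·1677 + 2.5·550 + 4.6·1152 = 11537.5) ⇒ y = (18565.4 − 11537.5) / 7.8 ≈ 901.01.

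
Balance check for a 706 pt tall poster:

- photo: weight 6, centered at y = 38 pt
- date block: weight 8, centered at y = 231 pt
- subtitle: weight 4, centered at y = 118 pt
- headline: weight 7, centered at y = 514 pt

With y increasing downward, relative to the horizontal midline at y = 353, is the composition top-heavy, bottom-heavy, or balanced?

top-heavy

Σw = 6 + 8 + 4 + 7 = 25.
y-moment: 6·38 + 8·231 + 4·118 + 7·514 = 6146; centroid 6146/25 ≈ 245.84.
245.8 vs midline 353 → top-heavy.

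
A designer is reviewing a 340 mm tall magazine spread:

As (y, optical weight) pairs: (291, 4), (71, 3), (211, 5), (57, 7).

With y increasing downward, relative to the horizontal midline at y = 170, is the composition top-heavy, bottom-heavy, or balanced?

Weights sum to 4 + 3 + 5 + 7 = 19.
y: (4·291 + 3·71 + 5·211 + 7·57) / 19 = 2831 / 19 ≈ 149.00
149.0 vs midline 170 → top-heavy.

top-heavy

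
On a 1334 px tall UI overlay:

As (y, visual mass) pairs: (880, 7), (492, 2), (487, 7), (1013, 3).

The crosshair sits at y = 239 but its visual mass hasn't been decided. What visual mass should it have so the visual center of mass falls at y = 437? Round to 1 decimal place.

Existing Σw = 19 (7 + 2 + 7 + 3); existing moment 7·880 + 2·492 + 7·487 + 3·1013 = 13592.
Balance at y = 437 requires (13592 + w·239) / (19 + w) = 437.
Solving: w = (437·19 − 13592) / (239 − 437) = -5289 / -198 ≈ 26.71.

w ≈ 26.7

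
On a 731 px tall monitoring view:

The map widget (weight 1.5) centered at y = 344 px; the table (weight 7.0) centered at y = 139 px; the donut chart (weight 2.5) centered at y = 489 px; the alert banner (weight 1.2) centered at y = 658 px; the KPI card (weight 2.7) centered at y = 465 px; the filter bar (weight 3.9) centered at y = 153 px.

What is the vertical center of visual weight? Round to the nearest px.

y ≈ 285

Total weight = 1.5 + 7.0 + 2.5 + 1.2 + 2.7 + 3.9 = 18.8.
y: (1.5·344 + 7.0·139 + 2.5·489 + 1.2·658 + 2.7·465 + 3.9·153) / 18.8 = 5353.3 / 18.8 ≈ 284.75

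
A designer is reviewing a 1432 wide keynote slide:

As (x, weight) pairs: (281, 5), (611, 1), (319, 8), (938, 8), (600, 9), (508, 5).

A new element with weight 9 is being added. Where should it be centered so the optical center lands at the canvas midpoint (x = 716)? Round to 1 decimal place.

After adding the new element, total weight = 5 + 1 + 8 + 8 + 9 + 5 + 9 = 45.
x: need Σw·x = 45·716 = 32220. Existing = 5·281 + 1·611 + 8·319 + 8·938 + 9·600 + 5·508 = 20012. Remainder 12208 / 9 ≈ 1356.44.

x ≈ 1356.4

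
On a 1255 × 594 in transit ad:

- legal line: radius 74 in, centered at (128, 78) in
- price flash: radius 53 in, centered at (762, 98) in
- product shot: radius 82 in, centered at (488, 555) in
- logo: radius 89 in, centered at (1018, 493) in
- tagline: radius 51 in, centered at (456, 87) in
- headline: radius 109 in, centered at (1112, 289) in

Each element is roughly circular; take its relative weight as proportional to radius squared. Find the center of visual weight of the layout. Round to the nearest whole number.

r² weights: legal line 74² = 5476, price flash 53² = 2809, product shot 82² = 6724, logo 89² = 7921, tagline 51² = 2601, headline 109² = 11881. Total = 37412.
Σw·x = 28584004; x̄ = 28584004/37412 ≈ 764.03.
Σw·y = 11999179; ȳ = 11999179/37412 ≈ 320.73.

(764, 321)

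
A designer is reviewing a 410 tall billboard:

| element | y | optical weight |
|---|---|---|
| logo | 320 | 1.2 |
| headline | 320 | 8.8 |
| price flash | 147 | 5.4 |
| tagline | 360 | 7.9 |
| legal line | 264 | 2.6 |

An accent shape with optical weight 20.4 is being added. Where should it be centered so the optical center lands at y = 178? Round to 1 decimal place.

y ≈ 35.2

After adding the accent shape, total weight = 1.2 + 8.8 + 5.4 + 7.9 + 2.6 + 20.4 = 46.3.
y: need Σw·y = 46.3·178 = 8241.4. Existing = 1.2·320 + 8.8·320 + 5.4·147 + 7.9·360 + 2.6·264 = 7524.2. Remainder 717.2 / 20.4 ≈ 35.16.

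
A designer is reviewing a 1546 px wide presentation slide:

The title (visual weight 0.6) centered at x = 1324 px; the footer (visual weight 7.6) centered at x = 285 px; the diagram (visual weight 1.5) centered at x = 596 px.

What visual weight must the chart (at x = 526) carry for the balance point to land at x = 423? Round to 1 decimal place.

w ≈ 2.4

Fixed elements: Σw = 0.6 + 7.6 + 1.5 = 9.7, Σw·x = 0.6·1324 + 7.6·285 + 1.5·596 = 3854.4.
Balance at x = 423 requires (3854.4 + w·526) / (9.7 + w) = 423.
Solving: w = (423·9.7 − 3854.4) / (526 − 423) = 248.7 / 103 ≈ 2.41.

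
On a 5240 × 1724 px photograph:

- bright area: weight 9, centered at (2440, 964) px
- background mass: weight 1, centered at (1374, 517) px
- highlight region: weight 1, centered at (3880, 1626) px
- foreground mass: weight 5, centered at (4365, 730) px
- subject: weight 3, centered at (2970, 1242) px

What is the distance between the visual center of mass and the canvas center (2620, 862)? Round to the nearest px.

≈ 440 px

Total weight = 9 + 1 + 1 + 5 + 3 = 19.
x-moment: 9·2440 + 1·1374 + 1·3880 + 5·4365 + 3·2970 = 57949; centroid 57949/19 ≈ 3049.95.
y-moment: 9·964 + 1·517 + 1·1626 + 5·730 + 3·1242 = 18195; centroid 18195/19 ≈ 957.63.
Relative to (2620, 862): Δ = (429.95, 95.63); |Δ| = √(429.95² + 95.63²) ≈ 440.45.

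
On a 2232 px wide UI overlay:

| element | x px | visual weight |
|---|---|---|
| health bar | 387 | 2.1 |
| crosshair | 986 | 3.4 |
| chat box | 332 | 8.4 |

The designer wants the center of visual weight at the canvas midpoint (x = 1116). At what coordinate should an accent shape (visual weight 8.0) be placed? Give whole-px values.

x ≈ 2186

New total weight: (2.1 + 3.4 + 8.4) + 8.0 = 21.9.
x: need Σw·x = 21.9·1116 = 24440.4. Existing = 2.1·387 + 3.4·986 + 8.4·332 = 6953.9. Remainder 17486.5 / 8.0 ≈ 2185.81.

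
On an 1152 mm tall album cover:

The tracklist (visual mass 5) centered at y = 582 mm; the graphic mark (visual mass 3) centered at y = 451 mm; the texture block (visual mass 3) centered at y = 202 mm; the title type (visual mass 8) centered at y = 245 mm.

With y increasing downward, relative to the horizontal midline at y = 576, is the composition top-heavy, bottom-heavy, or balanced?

top-heavy

Total weight = 5 + 3 + 3 + 8 = 19.
y: (5·582 + 3·451 + 3·202 + 8·245) / 19 = 6829 / 19 ≈ 359.42
359.4 lies above (smaller y than) the midline 576, so the layout is top-heavy.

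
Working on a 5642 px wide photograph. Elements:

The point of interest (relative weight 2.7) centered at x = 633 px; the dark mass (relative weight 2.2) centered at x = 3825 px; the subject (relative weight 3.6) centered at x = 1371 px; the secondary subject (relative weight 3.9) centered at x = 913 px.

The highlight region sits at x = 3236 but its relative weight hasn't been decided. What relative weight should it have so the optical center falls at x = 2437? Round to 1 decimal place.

w ≈ 14.5

Existing Σw = 12.4 (2.7 + 2.2 + 3.6 + 3.9); existing moment 2.7·633 + 2.2·3825 + 3.6·1371 + 3.9·913 = 18620.4.
Set Σw·x/Σw = 2437: (18620.4 + 3236w) = 2437·(12.4 + w).
Solving: w = (2437·12.4 − 18620.4) / (3236 − 2437) = 11598.4 / 799 ≈ 14.52.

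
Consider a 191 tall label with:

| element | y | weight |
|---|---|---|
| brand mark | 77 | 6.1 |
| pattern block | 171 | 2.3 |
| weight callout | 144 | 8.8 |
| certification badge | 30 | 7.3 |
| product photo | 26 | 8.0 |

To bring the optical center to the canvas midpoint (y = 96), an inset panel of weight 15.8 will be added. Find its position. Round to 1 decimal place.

New total weight: (6.1 + 2.3 + 8.8 + 7.3 + 8.0) + 15.8 = 48.3.
y: target moment 48.3×96 = 4636.8; current 6.1·77 + 2.3·171 + 8.8·144 + 7.3·30 + 8.0·26 = 2557.2; the inset panel supplies 2079.6, so y = 2079.6/15.8 ≈ 131.62.

y ≈ 131.6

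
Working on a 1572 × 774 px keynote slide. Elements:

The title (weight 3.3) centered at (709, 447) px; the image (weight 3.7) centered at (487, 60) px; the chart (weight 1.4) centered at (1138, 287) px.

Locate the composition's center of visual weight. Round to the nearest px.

(683, 250)

Σw = 3.3 + 3.7 + 1.4 = 8.4.
x: (3.3·709 + 3.7·487 + 1.4·1138) / 8.4 = 5734.8 / 8.4 ≈ 682.71
y: (3.3·447 + 3.7·60 + 1.4·287) / 8.4 = 2098.9 / 8.4 ≈ 249.87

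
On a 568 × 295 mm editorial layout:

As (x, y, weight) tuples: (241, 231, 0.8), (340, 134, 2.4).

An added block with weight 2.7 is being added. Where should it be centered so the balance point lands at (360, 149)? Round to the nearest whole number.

New total weight: (0.8 + 2.4) + 2.7 = 5.9.
x: target moment 5.9×360 = 2124.0; current 0.8·241 + 2.4·340 = 1008.8; the added block supplies 1115.2, so x = 1115.2/2.7 ≈ 413.04.
y: target moment 5.9×149 = 879.1; current 0.8·231 + 2.4·134 = 506.4; the added block supplies 372.7, so y = 372.7/2.7 ≈ 138.04.

(413, 138)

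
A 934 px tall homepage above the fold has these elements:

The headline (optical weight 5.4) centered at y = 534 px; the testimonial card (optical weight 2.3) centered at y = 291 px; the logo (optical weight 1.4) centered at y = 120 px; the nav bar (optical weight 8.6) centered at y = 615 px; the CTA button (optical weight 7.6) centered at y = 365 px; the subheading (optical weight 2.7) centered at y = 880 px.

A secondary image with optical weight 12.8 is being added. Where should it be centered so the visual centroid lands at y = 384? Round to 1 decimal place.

y ≈ 117.8

New total weight: (5.4 + 2.3 + 1.4 + 8.6 + 7.6 + 2.7) + 12.8 = 40.8.
y: need Σw·y = 40.8·384 = 15667.2. Existing = 5.4·534 + 2.3·291 + 1.4·120 + 8.6·615 + 7.6·365 + 2.7·880 = 14159.9. Remainder 1507.3 / 12.8 ≈ 117.76.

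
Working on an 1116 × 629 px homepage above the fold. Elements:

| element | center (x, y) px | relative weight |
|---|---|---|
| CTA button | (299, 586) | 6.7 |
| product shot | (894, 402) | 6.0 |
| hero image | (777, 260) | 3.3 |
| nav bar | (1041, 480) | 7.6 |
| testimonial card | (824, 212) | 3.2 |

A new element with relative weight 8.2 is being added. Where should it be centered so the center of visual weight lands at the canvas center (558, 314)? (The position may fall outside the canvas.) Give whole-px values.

After adding the new element, total weight = 6.7 + 6.0 + 3.3 + 7.6 + 3.2 + 8.2 = 35.0.
x: target moment 35.0×558 = 19530.0; current 6.7·299 + 6.0·894 + 3.3·777 + 7.6·1041 + 3.2·824 = 20479.8; the new element supplies -949.8, so x = -949.8/8.2 ≈ -115.83.
y: target moment 35.0×314 = 10990.0; current 6.7·586 + 6.0·402 + 3.3·260 + 7.6·480 + 3.2·212 = 11522.6; the new element supplies -532.6, so y = -532.6/8.2 ≈ -64.95.

(-116, -65)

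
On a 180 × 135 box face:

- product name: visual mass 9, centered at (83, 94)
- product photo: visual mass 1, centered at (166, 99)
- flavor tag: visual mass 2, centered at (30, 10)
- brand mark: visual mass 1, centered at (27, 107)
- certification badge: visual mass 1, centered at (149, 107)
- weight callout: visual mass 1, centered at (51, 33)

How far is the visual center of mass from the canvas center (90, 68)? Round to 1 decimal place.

≈ 16.2

Weights sum to 9 + 1 + 2 + 1 + 1 + 1 = 15.
x-moment: 9·83 + 1·166 + 2·30 + 1·27 + 1·149 + 1·51 = 1200; centroid 1200/15 ≈ 80.00.
y-moment: 9·94 + 1·99 + 2·10 + 1·107 + 1·107 + 1·33 = 1212; centroid 1212/15 ≈ 80.80.
From (90, 68): dx = -10.00, dy = 12.80, so the distance is √(dx²+dy²) ≈ 16.24.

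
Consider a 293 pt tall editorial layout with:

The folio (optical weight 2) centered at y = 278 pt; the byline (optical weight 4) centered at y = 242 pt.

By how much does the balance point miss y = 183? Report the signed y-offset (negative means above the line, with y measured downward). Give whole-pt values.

≈ 71 pt

Σw = 2 + 4 = 6.
y-moment: 2·278 + 4·242 = 1524; centroid 1524/6 ≈ 254.00.
Offset from y = 183: 254.00 − 183 ≈ 71.00.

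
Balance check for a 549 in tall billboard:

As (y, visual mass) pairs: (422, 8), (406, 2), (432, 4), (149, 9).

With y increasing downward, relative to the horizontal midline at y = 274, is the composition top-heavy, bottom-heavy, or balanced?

Σw = 8 + 2 + 4 + 9 = 23.
y: (8·422 + 2·406 + 4·432 + 9·149) / 23 = 7257 / 23 ≈ 315.52
315.5 lies below (larger y than) the midline 274, so the layout is bottom-heavy.

bottom-heavy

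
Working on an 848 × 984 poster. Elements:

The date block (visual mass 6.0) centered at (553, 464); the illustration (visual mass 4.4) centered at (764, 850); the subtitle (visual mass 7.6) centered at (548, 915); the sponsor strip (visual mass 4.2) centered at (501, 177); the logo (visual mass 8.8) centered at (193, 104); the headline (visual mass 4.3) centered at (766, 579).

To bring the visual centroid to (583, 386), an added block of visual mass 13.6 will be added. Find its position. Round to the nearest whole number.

(777, 92)

With the added block, Σw becomes 6.0 + 4.4 + 7.6 + 4.2 + 8.8 + 4.3 + 13.6 = 48.9.
x: need Σw·x = 48.9·583 = 28508.7. Existing = 6.0·553 + 4.4·764 + 7.6·548 + 4.2·501 + 8.8·193 + 4.3·766 = 17940.8. Remainder 10567.9 / 13.6 ≈ 777.05.
y: need Σw·y = 48.9·386 = 18875.4. Existing = 6.0·464 + 4.4·850 + 7.6·915 + 4.2·177 + 8.8·104 + 4.3·579 = 17626.3. Remainder 1249.1 / 13.6 ≈ 91.85.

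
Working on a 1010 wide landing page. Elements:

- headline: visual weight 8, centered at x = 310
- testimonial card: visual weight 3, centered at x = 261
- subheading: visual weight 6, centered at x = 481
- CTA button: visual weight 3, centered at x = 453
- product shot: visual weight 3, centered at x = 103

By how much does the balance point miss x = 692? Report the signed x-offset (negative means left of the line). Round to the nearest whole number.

Weights sum to 8 + 3 + 6 + 3 + 3 = 23.
x: (8·310 + 3·261 + 6·481 + 3·453 + 3·103) / 23 = 7817 / 23 ≈ 339.87
Against x = 692, that's 339.87 − 692 = -352.13.

≈ -352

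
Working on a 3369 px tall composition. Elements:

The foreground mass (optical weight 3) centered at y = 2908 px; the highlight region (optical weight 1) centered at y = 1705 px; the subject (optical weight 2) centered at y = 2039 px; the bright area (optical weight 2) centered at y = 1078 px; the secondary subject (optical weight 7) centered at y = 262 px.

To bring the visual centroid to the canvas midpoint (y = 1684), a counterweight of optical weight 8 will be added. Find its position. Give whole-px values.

New total weight: (3 + 1 + 2 + 2 + 7) + 8 = 23.
y: target moment 23×1684 = 38732; current 3·2908 + 1·1705 + 2·2039 + 2·1078 + 7·262 = 18497; the counterweight supplies 20235, so y = 20235/8 ≈ 2529.38.

y ≈ 2529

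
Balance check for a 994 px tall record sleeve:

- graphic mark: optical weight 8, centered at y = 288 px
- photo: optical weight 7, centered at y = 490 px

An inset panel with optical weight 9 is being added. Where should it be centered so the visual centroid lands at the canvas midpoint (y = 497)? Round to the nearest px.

After adding the inset panel, total weight = 8 + 7 + 9 = 24.
y: target moment 24×497 = 11928; current 8·288 + 7·490 = 5734; the inset panel supplies 6194, so y = 6194/9 ≈ 688.22.

y ≈ 688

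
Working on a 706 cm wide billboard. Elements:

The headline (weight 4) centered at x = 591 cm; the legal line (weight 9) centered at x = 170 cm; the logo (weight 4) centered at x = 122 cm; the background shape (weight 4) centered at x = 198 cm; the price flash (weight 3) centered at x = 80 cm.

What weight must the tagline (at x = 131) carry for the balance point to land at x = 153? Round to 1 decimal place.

w ≈ 79.2

Existing Σw = 24 (4 + 9 + 4 + 4 + 3); existing moment 4·591 + 9·170 + 4·122 + 4·198 + 3·80 = 5414.
Set Σw·x/Σw = 153: (5414 + 131w) = 153·(24 + w).
Solving: w = (153·24 − 5414) / (131 − 153) = -1742 / -22 ≈ 79.18.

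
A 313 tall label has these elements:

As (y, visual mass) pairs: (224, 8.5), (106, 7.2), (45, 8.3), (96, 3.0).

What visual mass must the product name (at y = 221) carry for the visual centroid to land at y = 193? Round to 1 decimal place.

Fixed elements: Σw = 8.5 + 7.2 + 8.3 + 3.0 = 27.0, Σw·y = 8.5·224 + 7.2·106 + 8.3·45 + 3.0·96 = 3328.7.
For the centroid to hit 193: (3328.7 + w·221) / (27.0 + w) = 193.
Rearranging, w·(221 − 193) = 193·27.0 − 3328.7 = 1882.3, so w ≈ 1882.3/28 = 67.22.

w ≈ 67.2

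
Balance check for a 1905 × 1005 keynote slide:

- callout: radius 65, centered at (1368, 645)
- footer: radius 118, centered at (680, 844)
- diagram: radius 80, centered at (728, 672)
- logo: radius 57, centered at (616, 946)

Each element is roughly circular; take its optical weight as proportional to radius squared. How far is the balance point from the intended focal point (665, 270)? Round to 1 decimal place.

≈ 530.6

Weights ∝ r²: callout 65² = 4225, footer 118² = 13924, diagram 80² = 6400, logo 57² = 3249; Σw = 27798.
x-moment: 4225·1368 + 13924·680 + 6400·728 + 3249·616 = 21908704; centroid 21908704/27798 ≈ 788.14.
y-moment: 4225·645 + 13924·844 + 6400·672 + 3249·946 = 21851335; centroid 21851335/27798 ≈ 786.08.
Offset from (665, 270): Δx ≈ 123.14, Δy ≈ 516.08; distance = √(Δx² + Δy²) ≈ 530.56.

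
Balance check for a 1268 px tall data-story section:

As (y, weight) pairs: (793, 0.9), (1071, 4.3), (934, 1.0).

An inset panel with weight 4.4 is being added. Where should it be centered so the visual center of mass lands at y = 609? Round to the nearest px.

New total weight: (0.9 + 4.3 + 1.0) + 4.4 = 10.6.
y: target moment 10.6×609 = 6455.4; current 0.9·793 + 4.3·1071 + 1.0·934 = 6253.0; the inset panel supplies 202.4, so y = 202.4/4.4 ≈ 46.00.

y ≈ 46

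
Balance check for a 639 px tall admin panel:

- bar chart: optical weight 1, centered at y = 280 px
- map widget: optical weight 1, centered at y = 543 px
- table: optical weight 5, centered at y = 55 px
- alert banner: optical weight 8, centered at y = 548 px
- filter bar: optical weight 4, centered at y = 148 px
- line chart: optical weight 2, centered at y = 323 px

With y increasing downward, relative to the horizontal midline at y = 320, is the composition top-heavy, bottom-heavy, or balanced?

Weights sum to 1 + 1 + 5 + 8 + 4 + 2 = 21.
y: moment 6720 / weight 21 ≈ 320.00
That equals the midline 320 — balanced.

balanced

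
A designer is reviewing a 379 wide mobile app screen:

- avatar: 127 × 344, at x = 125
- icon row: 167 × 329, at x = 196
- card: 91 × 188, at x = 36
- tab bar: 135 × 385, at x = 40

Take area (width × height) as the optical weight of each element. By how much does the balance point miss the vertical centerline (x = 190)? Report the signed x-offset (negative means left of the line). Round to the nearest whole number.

Taking area as weight: avatar 127·344 = 43688, icon row 167·329 = 54943, card 91·188 = 17108, tab bar 135·385 = 51975. Sum 167714.
x-moment: 43688·125 + 54943·196 + 17108·36 + 51975·40 = 18924716; centroid 18924716/167714 ≈ 112.84.
Against x = 190, that's 112.84 − 190 = -77.16.

≈ -77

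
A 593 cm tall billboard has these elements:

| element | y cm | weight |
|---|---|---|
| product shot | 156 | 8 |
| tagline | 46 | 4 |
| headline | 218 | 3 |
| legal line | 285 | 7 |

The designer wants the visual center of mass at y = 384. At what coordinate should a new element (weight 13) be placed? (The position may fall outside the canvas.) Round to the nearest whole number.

y ≈ 720

After adding the new element, total weight = 8 + 4 + 3 + 7 + 13 = 35.
Along y: (4081 + 13·y) / 35 = 384 (existing moment 8·156 + 4·46 + 3·218 + 7·285 = 4081) ⇒ y = (13440 − 4081) / 13 ≈ 719.92.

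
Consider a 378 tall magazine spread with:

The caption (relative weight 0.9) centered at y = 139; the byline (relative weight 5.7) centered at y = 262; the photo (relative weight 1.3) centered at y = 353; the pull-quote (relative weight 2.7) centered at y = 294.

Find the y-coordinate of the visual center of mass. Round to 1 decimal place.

y ≈ 270.9

Σw = 0.9 + 5.7 + 1.3 + 2.7 = 10.6.
Σw·y = 0.9·139 + 5.7·262 + 1.3·353 + 2.7·294 = 2871.2, so ȳ = 2871.2/10.6 ≈ 270.87.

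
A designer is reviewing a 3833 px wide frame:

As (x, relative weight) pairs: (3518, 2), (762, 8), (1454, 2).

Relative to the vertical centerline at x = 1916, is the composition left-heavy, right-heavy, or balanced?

Total weight = 2 + 8 + 2 = 12.
Σw·x = 2·3518 + 8·762 + 2·1454 = 16040, so x̄ = 16040/12 ≈ 1336.67.
1336.7 lies left of the midline 1916, so the layout is left-heavy.

left-heavy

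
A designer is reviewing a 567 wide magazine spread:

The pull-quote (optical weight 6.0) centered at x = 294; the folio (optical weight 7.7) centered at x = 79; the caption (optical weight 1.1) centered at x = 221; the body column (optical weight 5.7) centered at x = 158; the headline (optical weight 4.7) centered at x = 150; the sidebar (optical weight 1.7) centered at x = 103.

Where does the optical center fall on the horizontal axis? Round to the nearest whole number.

x ≈ 163

Total weight = 6.0 + 7.7 + 1.1 + 5.7 + 4.7 + 1.7 = 26.9.
Σw·x = 4396.1; x̄ = 4396.1/26.9 ≈ 163.42.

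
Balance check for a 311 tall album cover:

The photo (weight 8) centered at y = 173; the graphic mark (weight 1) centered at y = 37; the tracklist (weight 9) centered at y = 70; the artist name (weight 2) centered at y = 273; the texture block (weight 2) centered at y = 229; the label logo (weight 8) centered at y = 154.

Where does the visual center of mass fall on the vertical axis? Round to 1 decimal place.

y ≈ 142.9

Weights sum to 8 + 1 + 9 + 2 + 2 + 8 = 30.
y-moment: 8·173 + 1·37 + 9·70 + 2·273 + 2·229 + 8·154 = 4287; centroid 4287/30 ≈ 142.90.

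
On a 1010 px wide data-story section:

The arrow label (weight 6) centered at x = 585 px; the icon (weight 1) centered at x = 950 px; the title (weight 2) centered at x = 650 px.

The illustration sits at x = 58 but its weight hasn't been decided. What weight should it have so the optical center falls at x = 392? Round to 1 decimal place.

Existing Σw = 9 (6 + 1 + 2); existing moment 6·585 + 1·950 + 2·650 = 5760.
Set Σw·x/Σw = 392: (5760 + 58w) = 392·(9 + w).
So w = (392·9 − 5760)/(58 − 392) = -2232/-334 ≈ 6.68.

w ≈ 6.7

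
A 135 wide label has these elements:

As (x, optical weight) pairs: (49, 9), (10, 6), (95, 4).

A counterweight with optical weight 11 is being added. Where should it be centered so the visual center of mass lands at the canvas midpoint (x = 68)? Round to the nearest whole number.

After adding the counterweight, total weight = 9 + 6 + 4 + 11 = 30.
Along x: (881 + 11·x) / 30 = 68 (existing moment 9·49 + 6·10 + 4·95 = 881) ⇒ x = (2040 − 881) / 11 ≈ 105.36.

x ≈ 105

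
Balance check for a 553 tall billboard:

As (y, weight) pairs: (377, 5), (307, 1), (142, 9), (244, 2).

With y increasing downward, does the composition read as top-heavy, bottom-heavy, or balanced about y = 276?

top-heavy

Weights sum to 5 + 1 + 9 + 2 = 17.
y-moment: 5·377 + 1·307 + 9·142 + 2·244 = 3958; centroid 3958/17 ≈ 232.82.
Since 232.8 is above (smaller y than) 276, the composition reads top-heavy.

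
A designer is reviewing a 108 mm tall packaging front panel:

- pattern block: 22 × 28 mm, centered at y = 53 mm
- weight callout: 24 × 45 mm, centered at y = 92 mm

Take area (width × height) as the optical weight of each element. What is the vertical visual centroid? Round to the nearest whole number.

y ≈ 78

Areas → weights: pattern block 22·28 = 616, weight callout 24·45 = 1080; Σw = 1696.
Σw·y = 616·53 + 1080·92 = 132008, so ȳ = 132008/1696 ≈ 77.83.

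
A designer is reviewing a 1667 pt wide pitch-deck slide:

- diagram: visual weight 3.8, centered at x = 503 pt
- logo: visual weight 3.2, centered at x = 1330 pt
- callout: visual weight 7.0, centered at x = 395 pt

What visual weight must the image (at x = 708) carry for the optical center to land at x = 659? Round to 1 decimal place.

Existing Σw = 14.0 (3.8 + 3.2 + 7.0); existing moment 3.8·503 + 3.2·1330 + 7.0·395 = 8932.4.
Set Σw·x/Σw = 659: (8932.4 + 708w) = 659·(14.0 + w).
So w = (659·14.0 − 8932.4)/(708 − 659) = 293.6/49 ≈ 5.99.

w ≈ 6.0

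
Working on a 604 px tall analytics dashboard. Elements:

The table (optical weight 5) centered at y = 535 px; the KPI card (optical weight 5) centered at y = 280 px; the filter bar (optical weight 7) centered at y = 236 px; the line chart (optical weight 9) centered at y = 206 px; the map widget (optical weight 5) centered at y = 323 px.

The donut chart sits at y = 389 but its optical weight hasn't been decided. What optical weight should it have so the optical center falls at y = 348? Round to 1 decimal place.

w ≈ 38.8

Known weights sum to 5 + 5 + 7 + 9 + 5 = 31; their moment is 5·535 + 5·280 + 7·236 + 9·206 + 5·323 = 9196.
Set Σw·y/Σw = 348: (9196 + 389w) = 348·(31 + w).
So w = (348·31 − 9196)/(389 − 348) = 1592/41 ≈ 38.83.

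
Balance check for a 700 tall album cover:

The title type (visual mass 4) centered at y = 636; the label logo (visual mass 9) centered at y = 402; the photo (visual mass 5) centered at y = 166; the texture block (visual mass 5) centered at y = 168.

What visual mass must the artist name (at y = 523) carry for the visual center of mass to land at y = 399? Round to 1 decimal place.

Known weights sum to 4 + 9 + 5 + 5 = 23; their moment is 4·636 + 9·402 + 5·166 + 5·168 = 7832.
For the centroid to hit 399: (7832 + w·523) / (23 + w) = 399.
Rearranging, w·(523 − 399) = 399·23 − 7832 = 1345, so w ≈ 1345/124 = 10.85.

w ≈ 10.8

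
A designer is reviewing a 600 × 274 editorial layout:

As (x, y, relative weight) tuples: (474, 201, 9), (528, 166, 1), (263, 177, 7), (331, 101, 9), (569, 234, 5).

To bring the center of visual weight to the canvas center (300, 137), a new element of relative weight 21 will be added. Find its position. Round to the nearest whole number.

(150, 87)

After adding the new element, total weight = 9 + 1 + 7 + 9 + 5 + 21 = 52.
x: need Σw·x = 52·300 = 15600. Existing = 9·474 + 1·528 + 7·263 + 9·331 + 5·569 = 12459. Remainder 3141 / 21 ≈ 149.57.
y: need Σw·y = 52·137 = 7124. Existing = 9·201 + 1·166 + 7·177 + 9·101 + 5·234 = 5293. Remainder 1831 / 21 ≈ 87.19.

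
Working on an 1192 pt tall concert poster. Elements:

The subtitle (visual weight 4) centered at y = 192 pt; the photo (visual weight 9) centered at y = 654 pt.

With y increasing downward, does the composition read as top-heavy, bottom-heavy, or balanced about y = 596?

top-heavy

Σw = 4 + 9 = 13.
y-moment: 4·192 + 9·654 = 6654; centroid 6654/13 ≈ 511.85.
511.8 lies above (smaller y than) the midline 596, so the layout is top-heavy.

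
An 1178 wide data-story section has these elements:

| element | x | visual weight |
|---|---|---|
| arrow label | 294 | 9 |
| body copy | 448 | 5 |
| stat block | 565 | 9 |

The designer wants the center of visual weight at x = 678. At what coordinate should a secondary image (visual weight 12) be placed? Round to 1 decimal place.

With the secondary image, Σw becomes 9 + 5 + 9 + 12 = 35.
x: target moment 35×678 = 23730; current 9·294 + 5·448 + 9·565 = 9971; the secondary image supplies 13759, so x = 13759/12 ≈ 1146.58.

x ≈ 1146.6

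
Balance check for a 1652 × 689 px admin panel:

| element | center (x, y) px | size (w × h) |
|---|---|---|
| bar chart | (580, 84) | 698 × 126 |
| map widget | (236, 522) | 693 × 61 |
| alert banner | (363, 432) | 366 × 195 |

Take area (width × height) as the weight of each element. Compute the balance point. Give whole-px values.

Taking area as weight: bar chart 698·126 = 87948, map widget 693·61 = 42273, alert banner 366·195 = 71370. Sum 201591.
x-moment: 87948·580 + 42273·236 + 71370·363 = 86893578; centroid 86893578/201591 ≈ 431.04.
y-moment: 87948·84 + 42273·522 + 71370·432 = 60285978; centroid 60285978/201591 ≈ 299.05.

(431, 299)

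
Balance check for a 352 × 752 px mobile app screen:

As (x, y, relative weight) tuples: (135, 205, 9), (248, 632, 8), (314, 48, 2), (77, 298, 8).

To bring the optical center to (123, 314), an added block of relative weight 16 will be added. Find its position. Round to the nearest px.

After adding the added block, total weight = 9 + 8 + 2 + 8 + 16 = 43.
Along x: (4443 + 16·x) / 43 = 123 (existing moment 9·135 + 8·248 + 2·314 + 8·77 = 4443) ⇒ x = (5289 − 4443) / 16 ≈ 52.88.
Along y: (9381 + 16·y) / 43 = 314 (existing moment 9·205 + 8·632 + 2·48 + 8·298 = 9381) ⇒ y = (13502 − 9381) / 16 ≈ 257.56.

(53, 258)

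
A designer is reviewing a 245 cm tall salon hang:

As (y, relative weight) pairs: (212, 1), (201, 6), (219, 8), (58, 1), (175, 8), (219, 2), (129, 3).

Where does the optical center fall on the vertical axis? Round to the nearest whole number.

Total weight = 1 + 6 + 8 + 1 + 8 + 2 + 3 = 29.
y: moment 5453 / weight 29 ≈ 188.03

y ≈ 188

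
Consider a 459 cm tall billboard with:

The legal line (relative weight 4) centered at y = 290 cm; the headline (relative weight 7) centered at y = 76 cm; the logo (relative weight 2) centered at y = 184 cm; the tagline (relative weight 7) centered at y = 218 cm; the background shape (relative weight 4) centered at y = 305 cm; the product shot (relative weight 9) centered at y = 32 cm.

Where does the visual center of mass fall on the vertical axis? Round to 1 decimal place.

y ≈ 154.4

Total weight = 4 + 7 + 2 + 7 + 4 + 9 = 33.
y: moment 5094 / weight 33 ≈ 154.36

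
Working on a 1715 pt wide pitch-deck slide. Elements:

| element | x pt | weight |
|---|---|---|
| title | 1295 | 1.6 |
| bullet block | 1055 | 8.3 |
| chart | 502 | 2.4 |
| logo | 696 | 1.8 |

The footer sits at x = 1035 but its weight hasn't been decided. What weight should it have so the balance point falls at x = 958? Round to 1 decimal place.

Known weights sum to 1.6 + 8.3 + 2.4 + 1.8 = 14.1; their moment is 1.6·1295 + 8.3·1055 + 2.4·502 + 1.8·696 = 13286.1.
Set Σw·x/Σw = 958: (13286.1 + 1035w) = 958·(14.1 + w).
Solving: w = (958·14.1 − 13286.1) / (1035 − 958) = 221.7 / 77 ≈ 2.88.

w ≈ 2.9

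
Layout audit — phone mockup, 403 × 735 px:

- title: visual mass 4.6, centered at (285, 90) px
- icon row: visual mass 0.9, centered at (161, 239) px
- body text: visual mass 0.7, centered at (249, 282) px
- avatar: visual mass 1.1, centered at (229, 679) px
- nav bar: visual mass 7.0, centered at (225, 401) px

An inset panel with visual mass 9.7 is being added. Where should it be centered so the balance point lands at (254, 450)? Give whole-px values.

(272, 662)

After adding the inset panel, total weight = 4.6 + 0.9 + 0.7 + 1.1 + 7.0 + 9.7 = 24.0.
Along x: (3457.1 + 9.7·x) / 24.0 = 254 (existing moment 4.6·285 + 0.9·161 + 0.7·249 + 1.1·229 + 7.0·225 = 3457.1) ⇒ x = (6096.0 − 3457.1) / 9.7 ≈ 272.05.
Along y: (4380.4 + 9.7·y) / 24.0 = 450 (existing moment 4.6·90 + 0.9·239 + 0.7·282 + 1.1·679 + 7.0·401 = 4380.4) ⇒ y = (10800.0 − 4380.4) / 9.7 ≈ 661.81.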